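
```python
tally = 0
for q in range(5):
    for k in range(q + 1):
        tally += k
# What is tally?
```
Trace:
  tally=0
  tally=0, q=0, k=0
  tally=0, q=1, k=0
  tally=1, q=1, k=1
  tally=1, q=2, k=0
  tally=2, q=2, k=1
  tally=4, q=2, k=2
  tally=4, q=3, k=0
  tally=5, q=3, k=1
  tally=7, q=3, k=2
  tally=10, q=3, k=3
  tally=10, q=4, k=0
  tally=11, q=4, k=1
  tally=13, q=4, k=2
  tally=16, q=4, k=3
  tally=20, q=4, k=4

Final answer: 20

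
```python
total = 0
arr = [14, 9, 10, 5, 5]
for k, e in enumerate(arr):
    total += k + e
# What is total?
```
Trace:
  total=0
  total=14, k=0, e=14
  total=24, k=1, e=9
  total=36, k=2, e=10
  total=44, k=3, e=5
  total=53, k=4, e=5

Final answer: 53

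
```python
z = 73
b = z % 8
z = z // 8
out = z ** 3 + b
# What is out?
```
Trace:
  z=73
  z=73, b=1
  z=9, b=1
  z=9, b=1, out=730

Final answer: 730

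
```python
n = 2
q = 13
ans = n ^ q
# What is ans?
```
Trace:
  n=2
  n=2, q=13
  n=2, q=13, ans=15

Final answer: 15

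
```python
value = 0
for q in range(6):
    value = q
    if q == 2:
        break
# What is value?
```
Trace:
  value=0
  value=0, q=0
  value=1, q=1
  value=2, q=2

Final answer: 2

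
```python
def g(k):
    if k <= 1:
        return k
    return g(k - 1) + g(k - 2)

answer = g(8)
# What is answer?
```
Call trace (a repeated sub-call is expanded the first time; later identical calls just restate its return value):
g(k=8)
  g(k=7)
    g(k=6)
      g(k=5)
        g(k=4)
          g(k=3)
            g(k=2)
              g(k=1)
              -> return 1
              g(k=0)
              -> return 0
            -> return 1
            g(k=1)
            -> return 1
          -> return 2
          g(k=2) -> return 1  (same call as traced above)
        -> return 3
        g(k=3) -> return 2  (same call as traced above)
      -> return 5
      g(k=4) -> return 3  (same call as traced above)
    -> return 8
    g(k=5) -> return 5  (same call as traced above)
  -> return 13
  g(k=6) -> return 8  (same call as traced above)
-> return 21

Final answer: 21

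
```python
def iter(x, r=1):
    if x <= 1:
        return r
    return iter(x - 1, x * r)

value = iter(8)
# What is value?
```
Call trace:
iter(x=8, r=1)
  iter(x=7, r=8)
    iter(x=6, r=56)
      iter(x=5, r=336)
        iter(x=4, r=1680)
          iter(x=3, r=6720)
            iter(x=2, r=20160)
              iter(x=1, r=40320)
              -> return 40320
            -> return 40320
          -> return 40320
        -> return 40320
      -> return 40320
    -> return 40320
  -> return 40320
-> return 40320

Final answer: 40320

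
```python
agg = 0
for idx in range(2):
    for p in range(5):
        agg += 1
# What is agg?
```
Trace:
  agg=0
  agg=1, idx=0, p=0
  agg=2, idx=0, p=1
  agg=3, idx=0, p=2
  agg=4, idx=0, p=3
  agg=5, idx=0, p=4
  agg=6, idx=1, p=0
  agg=7, idx=1, p=1
  agg=8, idx=1, p=2
  agg=9, idx=1, p=3
  agg=10, idx=1, p=4

Final answer: 10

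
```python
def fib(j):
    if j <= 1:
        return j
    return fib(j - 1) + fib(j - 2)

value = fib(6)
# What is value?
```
Call trace (a repeated sub-call is expanded the first time; later identical calls just restate its return value):
fib(j=6)
  fib(j=5)
    fib(j=4)
      fib(j=3)
        fib(j=2)
          fib(j=1)
          -> return 1
          fib(j=0)
          -> return 0
        -> return 1
        fib(j=1)
        -> return 1
      -> return 2
      fib(j=2) -> return 1  (same call as traced above)
    -> return 3
    fib(j=3) -> return 2  (same call as traced above)
  -> return 5
  fib(j=4) -> return 3  (same call as traced above)
-> return 8

Final answer: 8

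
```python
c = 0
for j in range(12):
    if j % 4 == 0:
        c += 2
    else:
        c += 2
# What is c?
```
Trace:
  c=0
  c=2, j=0
  c=4, j=1
  c=6, j=2
  c=8, j=3
  c=10, j=4
  c=12, j=5
  c=14, j=6
  c=16, j=7
  c=18, j=8
  c=20, j=9
  c=22, j=10
  c=24, j=11

Final answer: 24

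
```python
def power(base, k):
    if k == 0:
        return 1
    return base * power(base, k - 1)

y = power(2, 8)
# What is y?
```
Call trace:
power(base=2, k=8)
  power(base=2, k=7)
    power(base=2, k=6)
      power(base=2, k=5)
        power(base=2, k=4)
          power(base=2, k=3)
            power(base=2, k=2)
              power(base=2, k=1)
                power(base=2, k=0)
                -> return 1
              -> return 2
            -> return 4
          -> return 8
        -> return 16
      -> return 32
    -> return 64
  -> return 128
-> return 256

Final answer: 256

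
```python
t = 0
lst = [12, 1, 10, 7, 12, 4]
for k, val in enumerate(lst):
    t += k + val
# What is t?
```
Trace:
  t=0
  t=12, k=0, val=12
  t=14, k=1, val=1
  t=26, k=2, val=10
  t=36, k=3, val=7
  t=52, k=4, val=12
  t=61, k=5, val=4

Final answer: 61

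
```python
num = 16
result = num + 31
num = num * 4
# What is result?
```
Trace:
  num=16
  num=16, result=47
  num=64, result=47

Final answer: 47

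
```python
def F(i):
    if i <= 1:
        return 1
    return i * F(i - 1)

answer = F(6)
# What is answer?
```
Call trace:
F(i=6)
  F(i=5)
    F(i=4)
      F(i=3)
        F(i=2)
          F(i=1)
          -> return 1
        -> return 2
      -> return 6
    -> return 24
  -> return 120
-> return 720

Final answer: 720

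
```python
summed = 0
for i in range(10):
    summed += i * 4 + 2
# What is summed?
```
Trace:
  summed=0
  summed=2, i=0
  summed=8, i=1
  summed=18, i=2
  summed=32, i=3
  summed=50, i=4
  summed=72, i=5
  summed=98, i=6
  summed=128, i=7
  summed=162, i=8
  summed=200, i=9

Final answer: 200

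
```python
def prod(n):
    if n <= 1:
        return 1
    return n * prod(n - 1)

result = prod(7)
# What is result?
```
Call trace:
prod(n=7)
  prod(n=6)
    prod(n=5)
      prod(n=4)
        prod(n=3)
          prod(n=2)
            prod(n=1)
            -> return 1
          -> return 2
        -> return 6
      -> return 24
    -> return 120
  -> return 720
-> return 5040

Final answer: 5040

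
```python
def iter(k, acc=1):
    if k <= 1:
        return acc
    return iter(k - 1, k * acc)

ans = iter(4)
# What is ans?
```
Call trace:
iter(k=4, acc=1)
  iter(k=3, acc=4)
    iter(k=2, acc=12)
      iter(k=1, acc=24)
      -> return 24
    -> return 24
  -> return 24
-> return 24

Final answer: 24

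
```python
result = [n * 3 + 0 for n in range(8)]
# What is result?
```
Trace:
  n=0
  n=1
  n=2
  n=3
  n=4
  n=5
  n=6
  n=7
  result=[0, 3, 6, 9, 12, 15, 18, 21]

Final answer: [0, 3, 6, 9, 12, 15, 18, 21]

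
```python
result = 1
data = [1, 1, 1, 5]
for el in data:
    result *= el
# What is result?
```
Trace:
  result=1
  result=1, el=1
  result=1, el=1
  result=1, el=1
  result=5, el=5

Final answer: 5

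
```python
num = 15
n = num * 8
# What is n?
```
Trace:
  num=15
  num=15, n=120

Final answer: 120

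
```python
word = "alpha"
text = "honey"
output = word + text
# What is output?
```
Trace:
  word='alpha'
  word='alpha', text='honey'
  word='alpha', text='honey', output='alphahoney'

Final answer: 'alphahoney'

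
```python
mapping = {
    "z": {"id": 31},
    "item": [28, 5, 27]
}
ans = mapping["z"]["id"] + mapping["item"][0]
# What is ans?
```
Trace:
  mapping={'z': {'id': 31}, 'item': [28, 5, 27]}
  mapping={'z': {'id': 31}, 'item': [28, 5, 27]}, ans=59

Final answer: 59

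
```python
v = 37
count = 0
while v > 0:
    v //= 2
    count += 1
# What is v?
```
Trace:
  v=37
  v=37, count=0
  v=18, count=1
  v=9, count=2
  v=4, count=3
  v=2, count=4
  v=1, count=5
  v=0, count=6

Final answer: 0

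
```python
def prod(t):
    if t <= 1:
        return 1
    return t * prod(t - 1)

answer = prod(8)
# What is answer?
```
Call trace:
prod(t=8)
  prod(t=7)
    prod(t=6)
      prod(t=5)
        prod(t=4)
          prod(t=3)
            prod(t=2)
              prod(t=1)
              -> return 1
            -> return 2
          -> return 6
        -> return 24
      -> return 120
    -> return 720
  -> return 5040
-> return 40320

Final answer: 40320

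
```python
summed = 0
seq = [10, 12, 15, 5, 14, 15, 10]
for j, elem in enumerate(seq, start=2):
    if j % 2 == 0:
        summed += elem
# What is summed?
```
Trace:
  summed=0
  summed=10, j=2, elem=10
  summed=10, j=3, elem=12
  summed=25, j=4, elem=15
  summed=25, j=5, elem=5
  summed=39, j=6, elem=14
  summed=39, j=7, elem=15
  summed=49, j=8, elem=10

Final answer: 49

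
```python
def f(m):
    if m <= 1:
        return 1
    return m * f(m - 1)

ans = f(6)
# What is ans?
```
Call trace:
f(m=6)
  f(m=5)
    f(m=4)
      f(m=3)
        f(m=2)
          f(m=1)
          -> return 1
        -> return 2
      -> return 6
    -> return 24
  -> return 120
-> return 720

Final answer: 720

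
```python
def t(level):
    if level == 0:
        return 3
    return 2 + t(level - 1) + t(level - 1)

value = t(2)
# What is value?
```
Call trace (a repeated sub-call is expanded the first time; later identical calls just restate its return value):
t(level=2)
  t(level=1)
    t(level=0)
    -> return 3
    t(level=0)
    -> return 3
  -> return 8
  t(level=1) -> return 8  (same call as traced above)
-> return 18

Final answer: 18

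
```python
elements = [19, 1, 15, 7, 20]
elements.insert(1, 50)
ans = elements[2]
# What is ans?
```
Trace:
  elements=[19, 1, 15, 7, 20]
  elements=[19, 50, 1, 15, 7, 20]
  elements=[19, 50, 1, 15, 7, 20], ans=1

Final answer: 1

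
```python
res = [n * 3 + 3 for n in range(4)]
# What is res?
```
Trace:
  n=0
  n=1
  n=2
  n=3
  res=[3, 6, 9, 12]

Final answer: [3, 6, 9, 12]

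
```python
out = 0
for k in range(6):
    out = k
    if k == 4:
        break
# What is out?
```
Trace:
  out=0
  out=0, k=0
  out=1, k=1
  out=2, k=2
  out=3, k=3
  out=4, k=4

Final answer: 4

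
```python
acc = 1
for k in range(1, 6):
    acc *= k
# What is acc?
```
Trace:
  acc=1
  acc=1, k=1
  acc=2, k=2
  acc=6, k=3
  acc=24, k=4
  acc=120, k=5

Final answer: 120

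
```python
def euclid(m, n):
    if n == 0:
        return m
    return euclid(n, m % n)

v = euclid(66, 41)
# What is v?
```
Call trace:
euclid(m=66, n=41)
  euclid(m=41, n=25)
    euclid(m=25, n=16)
      euclid(m=16, n=9)
        euclid(m=9, n=7)
          euclid(m=7, n=2)
            euclid(m=2, n=1)
              euclid(m=1, n=0)
              -> return 1
            -> return 1
          -> return 1
        -> return 1
      -> return 1
    -> return 1
  -> return 1
-> return 1

Final answer: 1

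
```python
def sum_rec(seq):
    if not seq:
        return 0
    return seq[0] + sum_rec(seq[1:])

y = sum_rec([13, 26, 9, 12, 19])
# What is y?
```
Call trace:
sum_rec(seq=[13, 26, 9, 12, 19])
  sum_rec(seq=[26, 9, 12, 19])
    sum_rec(seq=[9, 12, 19])
      sum_rec(seq=[12, 19])
        sum_rec(seq=[19])
          sum_rec(seq=[])
          -> return 0
        -> return 19
      -> return 31
    -> return 40
  -> return 66
-> return 79

Final answer: 79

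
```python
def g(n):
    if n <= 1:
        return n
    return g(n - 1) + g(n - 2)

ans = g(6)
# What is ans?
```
Call trace (a repeated sub-call is expanded the first time; later identical calls just restate its return value):
g(n=6)
  g(n=5)
    g(n=4)
      g(n=3)
        g(n=2)
          g(n=1)
          -> return 1
          g(n=0)
          -> return 0
        -> return 1
        g(n=1)
        -> return 1
      -> return 2
      g(n=2) -> return 1  (same call as traced above)
    -> return 3
    g(n=3) -> return 2  (same call as traced above)
  -> return 5
  g(n=4) -> return 3  (same call as traced above)
-> return 8

Final answer: 8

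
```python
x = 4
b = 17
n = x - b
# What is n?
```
Trace:
  x=4
  x=4, b=17
  x=4, b=17, n=-13

Final answer: -13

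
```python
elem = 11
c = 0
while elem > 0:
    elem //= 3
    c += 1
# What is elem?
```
Trace:
  elem=11
  elem=11, c=0
  elem=3, c=1
  elem=1, c=2
  elem=0, c=3

Final answer: 0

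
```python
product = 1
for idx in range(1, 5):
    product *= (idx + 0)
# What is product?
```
Trace:
  product=1
  product=1, idx=1
  product=2, idx=2
  product=6, idx=3
  product=24, idx=4

Final answer: 24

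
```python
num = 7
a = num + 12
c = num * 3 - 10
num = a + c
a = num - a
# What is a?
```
Trace:
  num=7
  num=7, a=19
  num=7, a=19, c=11
  num=30, a=19, c=11
  num=30, a=11, c=11

Final answer: 11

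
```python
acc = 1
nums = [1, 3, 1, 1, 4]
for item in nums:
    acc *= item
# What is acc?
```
Trace:
  acc=1
  acc=1, item=1
  acc=3, item=3
  acc=3, item=1
  acc=3, item=1
  acc=12, item=4

Final answer: 12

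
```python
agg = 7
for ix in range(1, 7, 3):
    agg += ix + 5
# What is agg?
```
Trace:
  agg=7
  agg=13, ix=1
  agg=22, ix=4

Final answer: 22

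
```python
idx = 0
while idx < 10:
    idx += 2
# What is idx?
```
Trace:
  idx=0
  idx=2
  idx=4
  idx=6
  idx=8
  idx=10

Final answer: 10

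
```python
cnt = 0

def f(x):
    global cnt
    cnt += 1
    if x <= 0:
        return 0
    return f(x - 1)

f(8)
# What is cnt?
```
Call trace:
f(x=8)
  f(x=7)
    f(x=6)
      f(x=5)
        f(x=4)
          f(x=3)
            f(x=2)
              f(x=1)
                f(x=0)
                -> return 0
              -> return 0
            -> return 0
          -> return 0
        -> return 0
      -> return 0
    -> return 0
  -> return 0
-> return 0

cnt is incremented once per call. f is entered once for each x = 8, 7, 6, 5, 4, 3, 2, 1, 0 (the x <= 0 call returns without recursing), i.e. 8 + 1 calls.
cnt = 9

Final answer: 9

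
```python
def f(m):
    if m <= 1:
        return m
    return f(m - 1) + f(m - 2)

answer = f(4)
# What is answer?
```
Call trace (a repeated sub-call is expanded the first time; later identical calls just restate its return value):
f(m=4)
  f(m=3)
    f(m=2)
      f(m=1)
      -> return 1
      f(m=0)
      -> return 0
    -> return 1
    f(m=1)
    -> return 1
  -> return 2
  f(m=2) -> return 1  (same call as traced above)
-> return 3

Final answer: 3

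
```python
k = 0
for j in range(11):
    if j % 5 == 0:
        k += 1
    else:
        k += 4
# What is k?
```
Trace:
  k=0
  k=1, j=0
  k=5, j=1
  k=9, j=2
  k=13, j=3
  k=17, j=4
  k=18, j=5
  k=22, j=6
  k=26, j=7
  k=30, j=8
  k=34, j=9
  k=35, j=10

Final answer: 35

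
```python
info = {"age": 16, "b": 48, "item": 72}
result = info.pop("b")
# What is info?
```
Trace:
  info={'age': 16, 'b': 48, 'item': 72}
  info={'age': 16, 'item': 72}, result=48

Final answer: {'age': 16, 'item': 72}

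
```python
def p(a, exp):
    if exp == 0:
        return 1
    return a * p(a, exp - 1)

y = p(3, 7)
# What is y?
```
Call trace:
p(a=3, exp=7)
  p(a=3, exp=6)
    p(a=3, exp=5)
      p(a=3, exp=4)
        p(a=3, exp=3)
          p(a=3, exp=2)
            p(a=3, exp=1)
              p(a=3, exp=0)
              -> return 1
            -> return 3
          -> return 9
        -> return 27
      -> return 81
    -> return 243
  -> return 729
-> return 2187

Final answer: 2187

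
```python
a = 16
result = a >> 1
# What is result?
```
Trace:
  a=16
  a=16, result=8

Final answer: 8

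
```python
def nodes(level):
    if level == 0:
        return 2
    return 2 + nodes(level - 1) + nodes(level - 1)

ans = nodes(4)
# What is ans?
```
Call trace (a repeated sub-call is expanded the first time; later identical calls just restate its return value):
nodes(level=4)
  nodes(level=3)
    nodes(level=2)
      nodes(level=1)
        nodes(level=0)
        -> return 2
        nodes(level=0)
        -> return 2
      -> return 6
      nodes(level=1) -> return 6  (same call as traced above)
    -> return 14
    nodes(level=2) -> return 14  (same call as traced above)
  -> return 30
  nodes(level=3) -> return 30  (same call as traced above)
-> return 62

Final answer: 62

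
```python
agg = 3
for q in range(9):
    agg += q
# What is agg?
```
Trace:
  agg=3
  agg=3, q=0
  agg=4, q=1
  agg=6, q=2
  agg=9, q=3
  agg=13, q=4
  agg=18, q=5
  agg=24, q=6
  agg=31, q=7
  agg=39, q=8

Final answer: 39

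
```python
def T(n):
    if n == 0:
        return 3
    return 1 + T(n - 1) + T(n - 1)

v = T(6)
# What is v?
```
Call trace (a repeated sub-call is expanded the first time; later identical calls just restate its return value):
T(n=6)
  T(n=5)
    T(n=4)
      T(n=3)
        T(n=2)
          T(n=1)
            T(n=0)
            -> return 3
            T(n=0)
            -> return 3
          -> return 7
          T(n=1) -> return 7  (same call as traced above)
        -> return 15
        T(n=2) -> return 15  (same call as traced above)
      -> return 31
      T(n=3) -> return 31  (same call as traced above)
    -> return 63
    T(n=4) -> return 63  (same call as traced above)
  -> return 127
  T(n=5) -> return 127  (same call as traced above)
-> return 255

Final answer: 255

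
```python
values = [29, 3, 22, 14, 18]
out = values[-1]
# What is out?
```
Trace:
  values=[29, 3, 22, 14, 18]
  values=[29, 3, 22, 14, 18], out=18

Final answer: 18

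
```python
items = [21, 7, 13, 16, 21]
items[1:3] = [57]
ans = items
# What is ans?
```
Trace:
  items=[21, 7, 13, 16, 21]
  items=[21, 57, 16, 21]
  items=[21, 57, 16, 21], ans=[21, 57, 16, 21]

Final answer: [21, 57, 16, 21]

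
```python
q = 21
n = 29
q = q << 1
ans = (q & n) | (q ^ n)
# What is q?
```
Trace:
  q=21
  q=21, n=29
  q=42, n=29
  q=42, n=29, ans=63

Final answer: 42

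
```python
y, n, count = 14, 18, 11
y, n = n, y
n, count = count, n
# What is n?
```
Trace:
  y=14, n=18, count=11
  y=18, n=14, count=11
  y=18, n=11, count=14

Final answer: 11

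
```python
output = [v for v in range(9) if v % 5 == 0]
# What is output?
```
Trace:
  v=0
  v=1
  v=2
  v=3
  v=4
  v=5
  v=6
  v=7
  v=8
  output=[0, 5]

Final answer: [0, 5]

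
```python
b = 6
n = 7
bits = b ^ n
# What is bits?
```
Trace:
  b=6
  b=6, n=7
  b=6, n=7, bits=1

Final answer: 1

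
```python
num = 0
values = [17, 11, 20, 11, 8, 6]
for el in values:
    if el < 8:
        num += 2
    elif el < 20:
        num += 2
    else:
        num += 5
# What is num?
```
Trace:
  num=0
  num=2, el=17
  num=4, el=11
  num=9, el=20
  num=11, el=11
  num=13, el=8
  num=15, el=6

Final answer: 15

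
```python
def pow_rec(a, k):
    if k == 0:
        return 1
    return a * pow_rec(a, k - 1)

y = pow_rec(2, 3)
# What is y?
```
Call trace:
pow_rec(a=2, k=3)
  pow_rec(a=2, k=2)
    pow_rec(a=2, k=1)
      pow_rec(a=2, k=0)
      -> return 1
    -> return 2
  -> return 4
-> return 8

Final answer: 8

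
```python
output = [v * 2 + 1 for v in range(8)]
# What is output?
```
Trace:
  v=0
  v=1
  v=2
  v=3
  v=4
  v=5
  v=6
  v=7
  output=[1, 3, 5, 7, 9, 11, 13, 15]

Final answer: [1, 3, 5, 7, 9, 11, 13, 15]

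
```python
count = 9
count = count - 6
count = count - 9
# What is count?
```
Trace:
  count=9
  count=3
  count=-6

Final answer: -6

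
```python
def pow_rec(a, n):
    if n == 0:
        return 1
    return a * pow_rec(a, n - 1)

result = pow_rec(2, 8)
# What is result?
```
Call trace:
pow_rec(a=2, n=8)
  pow_rec(a=2, n=7)
    pow_rec(a=2, n=6)
      pow_rec(a=2, n=5)
        pow_rec(a=2, n=4)
          pow_rec(a=2, n=3)
            pow_rec(a=2, n=2)
              pow_rec(a=2, n=1)
                pow_rec(a=2, n=0)
                -> return 1
              -> return 2
            -> return 4
          -> return 8
        -> return 16
      -> return 32
    -> return 64
  -> return 128
-> return 256

Final answer: 256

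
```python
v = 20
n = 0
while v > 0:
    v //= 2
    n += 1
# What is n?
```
Trace:
  v=20
  v=20, n=0
  v=10, n=1
  v=5, n=2
  v=2, n=3
  v=1, n=4
  v=0, n=5

Final answer: 5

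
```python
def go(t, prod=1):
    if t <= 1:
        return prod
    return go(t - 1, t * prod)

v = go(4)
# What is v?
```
Call trace:
go(t=4, prod=1)
  go(t=3, prod=4)
    go(t=2, prod=12)
      go(t=1, prod=24)
      -> return 24
    -> return 24
  -> return 24
-> return 24

Final answer: 24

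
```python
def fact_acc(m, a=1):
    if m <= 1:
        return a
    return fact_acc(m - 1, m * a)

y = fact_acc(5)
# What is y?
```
Call trace:
fact_acc(m=5, a=1)
  fact_acc(m=4, a=5)
    fact_acc(m=3, a=20)
      fact_acc(m=2, a=60)
        fact_acc(m=1, a=120)
        -> return 120
      -> return 120
    -> return 120
  -> return 120
-> return 120

Final answer: 120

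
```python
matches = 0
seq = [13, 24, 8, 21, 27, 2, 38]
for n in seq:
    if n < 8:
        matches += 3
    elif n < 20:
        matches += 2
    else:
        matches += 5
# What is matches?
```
Trace:
  matches=0
  matches=2, n=13
  matches=7, n=24
  matches=9, n=8
  matches=14, n=21
  matches=19, n=27
  matches=22, n=2
  matches=27, n=38

Final answer: 27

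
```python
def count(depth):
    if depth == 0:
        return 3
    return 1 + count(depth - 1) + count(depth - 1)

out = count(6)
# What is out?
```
Call trace (a repeated sub-call is expanded the first time; later identical calls just restate its return value):
count(depth=6)
  count(depth=5)
    count(depth=4)
      count(depth=3)
        count(depth=2)
          count(depth=1)
            count(depth=0)
            -> return 3
            count(depth=0)
            -> return 3
          -> return 7
          count(depth=1) -> return 7  (same call as traced above)
        -> return 15
        count(depth=2) -> return 15  (same call as traced above)
      -> return 31
      count(depth=3) -> return 31  (same call as traced above)
    -> return 63
    count(depth=4) -> return 63  (same call as traced above)
  -> return 127
  count(depth=5) -> return 127  (same call as traced above)
-> return 255

Final answer: 255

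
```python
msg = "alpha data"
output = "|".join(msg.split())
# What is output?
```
Trace:
  msg='alpha data'
  msg='alpha data', output='alpha|data'

Final answer: 'alpha|data'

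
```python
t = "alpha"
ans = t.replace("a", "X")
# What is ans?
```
Trace:
  t='alpha'
  t='alpha', ans='XlphX'

Final answer: 'XlphX'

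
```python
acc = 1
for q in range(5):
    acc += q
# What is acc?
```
Trace:
  acc=1
  acc=1, q=0
  acc=2, q=1
  acc=4, q=2
  acc=7, q=3
  acc=11, q=4

Final answer: 11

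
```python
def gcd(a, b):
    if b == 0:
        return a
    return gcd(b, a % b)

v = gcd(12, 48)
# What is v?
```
Call trace:
gcd(a=12, b=48)
  gcd(a=48, b=12)
    gcd(a=12, b=0)
    -> return 12
  -> return 12
-> return 12

Final answer: 12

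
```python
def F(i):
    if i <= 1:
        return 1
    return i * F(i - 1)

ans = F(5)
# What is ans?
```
Call trace:
F(i=5)
  F(i=4)
    F(i=3)
      F(i=2)
        F(i=1)
        -> return 1
      -> return 2
    -> return 6
  -> return 24
-> return 120

Final answer: 120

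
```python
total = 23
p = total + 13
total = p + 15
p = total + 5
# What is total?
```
Trace:
  total=23
  total=23, p=36
  total=51, p=36
  total=51, p=56

Final answer: 51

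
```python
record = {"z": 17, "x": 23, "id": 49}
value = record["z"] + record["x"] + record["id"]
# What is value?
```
Trace:
  record={'z': 17, 'x': 23, 'id': 49}
  record={'z': 17, 'x': 23, 'id': 49}, value=89

Final answer: 89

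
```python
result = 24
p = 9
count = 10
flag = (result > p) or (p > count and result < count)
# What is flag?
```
Trace:
  result=24
  result=24, p=9
  result=24, p=9, count=10
  result=24, p=9, count=10, flag=True

Final answer: True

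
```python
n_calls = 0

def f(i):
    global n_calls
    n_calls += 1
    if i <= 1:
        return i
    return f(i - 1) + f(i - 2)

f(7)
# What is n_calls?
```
Call trace (a repeated sub-call is expanded the first time; later identical calls just restate its return value):
f(i=7)
  f(i=6)
    f(i=5)
      f(i=4)
        f(i=3)
          f(i=2)
            f(i=1)
            -> return 1
            f(i=0)
            -> return 0
          -> return 1
          f(i=1)
          -> return 1
        -> return 2
        f(i=2) -> return 1  (same call as traced above)
      -> return 3
      f(i=3) -> return 2  (same call as traced above)
    -> return 5
    f(i=4) -> return 3  (same call as traced above)
  -> return 8
  f(i=5) -> return 5  (same call as traced above)
-> return 13

n_calls is incremented once per call, so count the calls in each subtree. Let C(i) = number of calls made by f(i).
C(0) = C(1) = 1 (base case, no recursion); C(i) = 1 + C(i - 1) + C(i - 2) otherwise.
C(2) = 1 + C(1) + C(0) = 1 + 1 + 1 = 3
C(3) = 1 + C(2) + C(1) = 1 + 3 + 1 = 5
C(4) = 1 + C(3) + C(2) = 1 + 5 + 3 = 9
C(5) = 1 + C(4) + C(3) = 1 + 9 + 5 = 15
C(6) = 1 + C(5) + C(4) = 1 + 15 + 9 = 25
C(7) = 1 + C(6) + C(5) = 1 + 25 + 15 = 41
n_calls = C(7) = 41

Final answer: 41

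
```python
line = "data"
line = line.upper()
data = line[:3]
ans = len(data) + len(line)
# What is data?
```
Trace:
  line='data'
  line='DATA'
  line='DATA', data='DAT'
  line='DATA', data='DAT', ans=7

Final answer: 'DAT'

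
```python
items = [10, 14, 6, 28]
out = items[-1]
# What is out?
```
Trace:
  items=[10, 14, 6, 28]
  items=[10, 14, 6, 28], out=28

Final answer: 28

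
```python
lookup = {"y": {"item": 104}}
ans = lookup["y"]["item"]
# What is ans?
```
Trace:
  lookup={'y': {'item': 104}}
  lookup={'y': {'item': 104}}, ans=104

Final answer: 104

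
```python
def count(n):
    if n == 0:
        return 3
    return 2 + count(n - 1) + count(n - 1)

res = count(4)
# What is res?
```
Call trace (a repeated sub-call is expanded the first time; later identical calls just restate its return value):
count(n=4)
  count(n=3)
    count(n=2)
      count(n=1)
        count(n=0)
        -> return 3
        count(n=0)
        -> return 3
      -> return 8
      count(n=1) -> return 8  (same call as traced above)
    -> return 18
    count(n=2) -> return 18  (same call as traced above)
  -> return 38
  count(n=3) -> return 38  (same call as traced above)
-> return 78

Final answer: 78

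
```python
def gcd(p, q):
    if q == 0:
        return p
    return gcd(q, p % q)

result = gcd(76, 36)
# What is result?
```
Call trace:
gcd(p=76, q=36)
  gcd(p=36, q=4)
    gcd(p=4, q=0)
    -> return 4
  -> return 4
-> return 4

Final answer: 4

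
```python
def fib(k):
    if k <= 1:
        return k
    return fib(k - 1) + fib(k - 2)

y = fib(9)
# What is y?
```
Call trace (a repeated sub-call is expanded the first time; later identical calls just restate its return value):
fib(k=9)
  fib(k=8)
    fib(k=7)
      fib(k=6)
        fib(k=5)
          fib(k=4)
            fib(k=3)
              fib(k=2)
                fib(k=1)
                -> return 1
                fib(k=0)
                -> return 0
              -> return 1
              fib(k=1)
              -> return 1
            -> return 2
            fib(k=2) -> return 1  (same call as traced above)
          -> return 3
          fib(k=3) -> return 2  (same call as traced above)
        -> return 5
        fib(k=4) -> return 3  (same call as traced above)
      -> return 8
      fib(k=5) -> return 5  (same call as traced above)
    -> return 13
    fib(k=6) -> return 8  (same call as traced above)
  -> return 21
  fib(k=7) -> return 13  (same call as traced above)
-> return 34

Final answer: 34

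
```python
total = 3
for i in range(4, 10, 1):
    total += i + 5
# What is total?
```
Trace:
  total=3
  total=12, i=4
  total=22, i=5
  total=33, i=6
  total=45, i=7
  total=58, i=8
  total=72, i=9

Final answer: 72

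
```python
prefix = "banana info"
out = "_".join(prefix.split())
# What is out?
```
Trace:
  prefix='banana info'
  prefix='banana info', out='banana_info'

Final answer: 'banana_info'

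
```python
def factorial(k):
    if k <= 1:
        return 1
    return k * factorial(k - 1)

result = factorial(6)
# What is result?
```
Call trace:
factorial(k=6)
  factorial(k=5)
    factorial(k=4)
      factorial(k=3)
        factorial(k=2)
          factorial(k=1)
          -> return 1
        -> return 2
      -> return 6
    -> return 24
  -> return 120
-> return 720

Final answer: 720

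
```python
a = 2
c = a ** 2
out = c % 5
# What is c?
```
Trace:
  a=2
  a=2, c=4
  a=2, c=4, out=4

Final answer: 4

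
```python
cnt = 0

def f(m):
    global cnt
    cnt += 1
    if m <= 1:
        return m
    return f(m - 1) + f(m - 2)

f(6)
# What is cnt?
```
Call trace (a repeated sub-call is expanded the first time; later identical calls just restate its return value):
f(m=6)
  f(m=5)
    f(m=4)
      f(m=3)
        f(m=2)
          f(m=1)
          -> return 1
          f(m=0)
          -> return 0
        -> return 1
        f(m=1)
        -> return 1
      -> return 2
      f(m=2) -> return 1  (same call as traced above)
    -> return 3
    f(m=3) -> return 2  (same call as traced above)
  -> return 5
  f(m=4) -> return 3  (same call as traced above)
-> return 8

cnt is incremented once per call, so count the calls in each subtree. Let C(m) = number of calls made by f(m).
C(0) = C(1) = 1 (base case, no recursion); C(m) = 1 + C(m - 1) + C(m - 2) otherwise.
C(2) = 1 + C(1) + C(0) = 1 + 1 + 1 = 3
C(3) = 1 + C(2) + C(1) = 1 + 3 + 1 = 5
C(4) = 1 + C(3) + C(2) = 1 + 5 + 3 = 9
C(5) = 1 + C(4) + C(3) = 1 + 9 + 5 = 15
C(6) = 1 + C(5) + C(4) = 1 + 15 + 9 = 25
cnt = C(6) = 25

Final answer: 25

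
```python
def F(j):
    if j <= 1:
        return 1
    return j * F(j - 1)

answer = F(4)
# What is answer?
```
Call trace:
F(j=4)
  F(j=3)
    F(j=2)
      F(j=1)
      -> return 1
    -> return 2
  -> return 6
-> return 24

Final answer: 24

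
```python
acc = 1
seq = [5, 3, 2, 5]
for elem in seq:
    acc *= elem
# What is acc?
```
Trace:
  acc=1
  acc=5, elem=5
  acc=15, elem=3
  acc=30, elem=2
  acc=150, elem=5

Final answer: 150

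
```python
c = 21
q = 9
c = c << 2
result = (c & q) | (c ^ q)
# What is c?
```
Trace:
  c=21
  c=21, q=9
  c=84, q=9
  c=84, q=9, result=93

Final answer: 84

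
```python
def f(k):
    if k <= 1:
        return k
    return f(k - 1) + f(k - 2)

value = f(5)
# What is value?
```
Call trace (a repeated sub-call is expanded the first time; later identical calls just restate its return value):
f(k=5)
  f(k=4)
    f(k=3)
      f(k=2)
        f(k=1)
        -> return 1
        f(k=0)
        -> return 0
      -> return 1
      f(k=1)
      -> return 1
    -> return 2
    f(k=2) -> return 1  (same call as traced above)
  -> return 3
  f(k=3) -> return 2  (same call as traced above)
-> return 5

Final answer: 5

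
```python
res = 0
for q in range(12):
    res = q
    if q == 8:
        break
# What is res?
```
Trace:
  res=0
  res=0, q=0
  res=1, q=1
  res=2, q=2
  res=3, q=3
  res=4, q=4
  res=5, q=5
  res=6, q=6
  res=7, q=7
  res=8, q=8

Final answer: 8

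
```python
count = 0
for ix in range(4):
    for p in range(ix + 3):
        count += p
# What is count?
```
Trace:
  count=0
  count=0, ix=0, p=0
  count=1, ix=0, p=1
  count=3, ix=0, p=2
  count=3, ix=1, p=0
  count=4, ix=1, p=1
  count=6, ix=1, p=2
  count=9, ix=1, p=3
  count=9, ix=2, p=0
  count=10, ix=2, p=1
  count=12, ix=2, p=2
  count=15, ix=2, p=3
  count=19, ix=2, p=4
  count=19, ix=3, p=0
  count=20, ix=3, p=1
  count=22, ix=3, p=2
  count=25, ix=3, p=3
  count=29, ix=3, p=4
  count=34, ix=3, p=5

Final answer: 34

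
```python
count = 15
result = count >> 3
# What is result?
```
Trace:
  count=15
  count=15, result=1

Final answer: 1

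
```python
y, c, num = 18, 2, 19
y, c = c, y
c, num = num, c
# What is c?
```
Trace:
  y=18, c=2, num=19
  y=2, c=18, num=19
  y=2, c=19, num=18

Final answer: 19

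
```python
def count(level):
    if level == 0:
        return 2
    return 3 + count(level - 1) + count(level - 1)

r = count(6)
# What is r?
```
Call trace (a repeated sub-call is expanded the first time; later identical calls just restate its return value):
count(level=6)
  count(level=5)
    count(level=4)
      count(level=3)
        count(level=2)
          count(level=1)
            count(level=0)
            -> return 2
            count(level=0)
            -> return 2
          -> return 7
          count(level=1) -> return 7  (same call as traced above)
        -> return 17
        count(level=2) -> return 17  (same call as traced above)
      -> return 37
      count(level=3) -> return 37  (same call as traced above)
    -> return 77
    count(level=4) -> return 77  (same call as traced above)
  -> return 157
  count(level=5) -> return 157  (same call as traced above)
-> return 317

Final answer: 317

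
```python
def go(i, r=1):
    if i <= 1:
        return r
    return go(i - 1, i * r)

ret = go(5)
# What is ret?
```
Call trace:
go(i=5, r=1)
  go(i=4, r=5)
    go(i=3, r=20)
      go(i=2, r=60)
        go(i=1, r=120)
        -> return 120
      -> return 120
    -> return 120
  -> return 120
-> return 120

Final answer: 120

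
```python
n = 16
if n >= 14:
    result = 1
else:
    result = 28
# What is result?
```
Trace:
  n=16
  n=16, result=1

Final answer: 1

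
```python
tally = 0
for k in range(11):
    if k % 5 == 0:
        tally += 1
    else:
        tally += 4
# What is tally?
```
Trace:
  tally=0
  tally=1, k=0
  tally=5, k=1
  tally=9, k=2
  tally=13, k=3
  tally=17, k=4
  tally=18, k=5
  tally=22, k=6
  tally=26, k=7
  tally=30, k=8
  tally=34, k=9
  tally=35, k=10

Final answer: 35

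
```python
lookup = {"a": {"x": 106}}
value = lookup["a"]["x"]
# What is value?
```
Trace:
  lookup={'a': {'x': 106}}
  lookup={'a': {'x': 106}}, value=106

Final answer: 106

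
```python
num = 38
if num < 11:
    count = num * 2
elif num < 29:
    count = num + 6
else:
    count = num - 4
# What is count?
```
Trace:
  num=38
  num=38, count=34

Final answer: 34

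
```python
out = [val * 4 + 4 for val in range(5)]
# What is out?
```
Trace:
  val=0
  val=1
  val=2
  val=3
  val=4
  out=[4, 8, 12, 16, 20]

Final answer: [4, 8, 12, 16, 20]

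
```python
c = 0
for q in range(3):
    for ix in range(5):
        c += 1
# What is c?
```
Trace:
  c=0
  c=1, q=0, ix=0
  c=2, q=0, ix=1
  c=3, q=0, ix=2
  c=4, q=0, ix=3
  c=5, q=0, ix=4
  c=6, q=1, ix=0
  c=7, q=1, ix=1
  c=8, q=1, ix=2
  c=9, q=1, ix=3
  c=10, q=1, ix=4
  c=11, q=2, ix=0
  c=12, q=2, ix=1
  c=13, q=2, ix=2
  c=14, q=2, ix=3
  c=15, q=2, ix=4

Final answer: 15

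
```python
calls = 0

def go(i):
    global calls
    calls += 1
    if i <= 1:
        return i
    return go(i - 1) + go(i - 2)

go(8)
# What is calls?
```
Call trace (a repeated sub-call is expanded the first time; later identical calls just restate its return value):
go(i=8)
  go(i=7)
    go(i=6)
      go(i=5)
        go(i=4)
          go(i=3)
            go(i=2)
              go(i=1)
              -> return 1
              go(i=0)
              -> return 0
            -> return 1
            go(i=1)
            -> return 1
          -> return 2
          go(i=2) -> return 1  (same call as traced above)
        -> return 3
        go(i=3) -> return 2  (same call as traced above)
      -> return 5
      go(i=4) -> return 3  (same call as traced above)
    -> return 8
    go(i=5) -> return 5  (same call as traced above)
  -> return 13
  go(i=6) -> return 8  (same call as traced above)
-> return 21

calls is incremented once per call, so count the calls in each subtree. Let C(i) = number of calls made by go(i).
C(0) = C(1) = 1 (base case, no recursion); C(i) = 1 + C(i - 1) + C(i - 2) otherwise.
C(2) = 1 + C(1) + C(0) = 1 + 1 + 1 = 3
C(3) = 1 + C(2) + C(1) = 1 + 3 + 1 = 5
C(4) = 1 + C(3) + C(2) = 1 + 5 + 3 = 9
C(5) = 1 + C(4) + C(3) = 1 + 9 + 5 = 15
C(6) = 1 + C(5) + C(4) = 1 + 15 + 9 = 25
C(7) = 1 + C(6) + C(5) = 1 + 25 + 15 = 41
C(8) = 1 + C(7) + C(6) = 1 + 41 + 25 = 67
calls = C(8) = 67

Final answer: 67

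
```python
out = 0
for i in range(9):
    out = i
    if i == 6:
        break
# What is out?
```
Trace:
  out=0
  out=0, i=0
  out=1, i=1
  out=2, i=2
  out=3, i=3
  out=4, i=4
  out=5, i=5
  out=6, i=6

Final answer: 6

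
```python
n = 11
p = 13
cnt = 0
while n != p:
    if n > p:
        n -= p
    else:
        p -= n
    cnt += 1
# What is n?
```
Trace:
  n=11
  n=11, p=13
  n=11, p=13, cnt=0
  n=11, p=2, cnt=1
  n=9, p=2, cnt=2
  n=7, p=2, cnt=3
  n=5, p=2, cnt=4
  n=3, p=2, cnt=5
  n=1, p=2, cnt=6
  n=1, p=1, cnt=7

Final answer: 1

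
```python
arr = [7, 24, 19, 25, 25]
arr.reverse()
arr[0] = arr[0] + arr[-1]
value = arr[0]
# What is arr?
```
Trace:
  arr=[7, 24, 19, 25, 25]
  arr=[25, 25, 19, 24, 7]
  arr=[32, 25, 19, 24, 7]
  arr=[32, 25, 19, 24, 7], value=32

Final answer: [32, 25, 19, 24, 7]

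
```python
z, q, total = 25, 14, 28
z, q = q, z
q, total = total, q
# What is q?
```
Trace:
  z=25, q=14, total=28
  z=14, q=25, total=28
  z=14, q=28, total=25

Final answer: 28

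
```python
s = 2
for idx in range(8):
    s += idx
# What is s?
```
Trace:
  s=2
  s=2, idx=0
  s=3, idx=1
  s=5, idx=2
  s=8, idx=3
  s=12, idx=4
  s=17, idx=5
  s=23, idx=6
  s=30, idx=7

Final answer: 30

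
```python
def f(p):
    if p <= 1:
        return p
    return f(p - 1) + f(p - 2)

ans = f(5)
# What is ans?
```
Call trace (a repeated sub-call is expanded the first time; later identical calls just restate its return value):
f(p=5)
  f(p=4)
    f(p=3)
      f(p=2)
        f(p=1)
        -> return 1
        f(p=0)
        -> return 0
      -> return 1
      f(p=1)
      -> return 1
    -> return 2
    f(p=2) -> return 1  (same call as traced above)
  -> return 3
  f(p=3) -> return 2  (same call as traced above)
-> return 5

Final answer: 5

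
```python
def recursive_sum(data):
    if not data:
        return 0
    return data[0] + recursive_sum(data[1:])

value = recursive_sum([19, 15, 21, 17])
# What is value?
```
Call trace:
recursive_sum(data=[19, 15, 21, 17])
  recursive_sum(data=[15, 21, 17])
    recursive_sum(data=[21, 17])
      recursive_sum(data=[17])
        recursive_sum(data=[])
        -> return 0
      -> return 17
    -> return 38
  -> return 53
-> return 72

Final answer: 72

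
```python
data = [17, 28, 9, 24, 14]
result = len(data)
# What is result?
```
Trace:
  data=[17, 28, 9, 24, 14]
  data=[17, 28, 9, 24, 14], result=5

Final answer: 5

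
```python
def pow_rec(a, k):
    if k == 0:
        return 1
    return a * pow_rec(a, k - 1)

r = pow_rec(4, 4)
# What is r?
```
Call trace:
pow_rec(a=4, k=4)
  pow_rec(a=4, k=3)
    pow_rec(a=4, k=2)
      pow_rec(a=4, k=1)
        pow_rec(a=4, k=0)
        -> return 1
      -> return 4
    -> return 16
  -> return 64
-> return 256

Final answer: 256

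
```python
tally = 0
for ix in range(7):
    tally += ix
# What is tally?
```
Trace:
  tally=0
  tally=0, ix=0
  tally=1, ix=1
  tally=3, ix=2
  tally=6, ix=3
  tally=10, ix=4
  tally=15, ix=5
  tally=21, ix=6

Final answer: 21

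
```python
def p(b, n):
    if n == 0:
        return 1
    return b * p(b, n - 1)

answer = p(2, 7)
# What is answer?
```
Call trace:
p(b=2, n=7)
  p(b=2, n=6)
    p(b=2, n=5)
      p(b=2, n=4)
        p(b=2, n=3)
          p(b=2, n=2)
            p(b=2, n=1)
              p(b=2, n=0)
              -> return 1
            -> return 2
          -> return 4
        -> return 8
      -> return 16
    -> return 32
  -> return 64
-> return 128

Final answer: 128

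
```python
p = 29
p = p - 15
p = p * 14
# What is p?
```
Trace:
  p=29
  p=14
  p=196

Final answer: 196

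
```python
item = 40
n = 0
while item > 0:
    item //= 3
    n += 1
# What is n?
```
Trace:
  item=40
  item=40, n=0
  item=13, n=1
  item=4, n=2
  item=1, n=3
  item=0, n=4

Final answer: 4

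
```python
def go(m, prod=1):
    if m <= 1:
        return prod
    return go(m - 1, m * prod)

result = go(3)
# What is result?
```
Call trace:
go(m=3, prod=1)
  go(m=2, prod=3)
    go(m=1, prod=6)
    -> return 6
  -> return 6
-> return 6

Final answer: 6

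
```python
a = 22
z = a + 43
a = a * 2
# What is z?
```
Trace:
  a=22
  a=22, z=65
  a=44, z=65

Final answer: 65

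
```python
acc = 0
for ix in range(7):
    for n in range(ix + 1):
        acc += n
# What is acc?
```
Trace:
  acc=0
  acc=0, ix=0, n=0
  acc=0, ix=1, n=0
  acc=1, ix=1, n=1
  acc=1, ix=2, n=0
  acc=2, ix=2, n=1
  acc=4, ix=2, n=2
  acc=4, ix=3, n=0
  acc=5, ix=3, n=1
  acc=7, ix=3, n=2
  acc=10, ix=3, n=3
  acc=10, ix=4, n=0
  acc=11, ix=4, n=1
  acc=13, ix=4, n=2
  acc=16, ix=4, n=3
  acc=20, ix=4, n=4
  acc=20, ix=5, n=0
  acc=21, ix=5, n=1
  acc=23, ix=5, n=2
  acc=26, ix=5, n=3
  acc=30, ix=5, n=4
  acc=35, ix=5, n=5
  acc=35, ix=6, n=0
  acc=36, ix=6, n=1
  acc=38, ix=6, n=2
  acc=41, ix=6, n=3
  acc=45, ix=6, n=4
  acc=50, ix=6, n=5
  acc=56, ix=6, n=6

Final answer: 56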